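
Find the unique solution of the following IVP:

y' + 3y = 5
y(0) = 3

General solution: y = 5/3 + Ce^(-3x)
Applying y(0) = 3: C = 3 - 5/3 = 4/3
Particular solution: y = 5/3 + (4/3)e^(-3x)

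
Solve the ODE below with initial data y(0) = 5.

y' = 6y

General solution: y = Ce^(6x)
Applying IC y(0) = 5:
Particular solution: y = 5e^(6x)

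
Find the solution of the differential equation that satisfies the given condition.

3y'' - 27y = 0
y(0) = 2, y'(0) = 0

General solution: y = C₁e^(3x) + C₂e^(-3x)
Applying ICs: C₁ = 1, C₂ = 1
Particular solution: y = e^(3x) + e^(-3x)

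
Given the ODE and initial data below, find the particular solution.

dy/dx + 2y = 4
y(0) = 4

General solution: y = 2 + Ce^(-2x)
Applying y(0) = 4: C = 4 - 2 = 2
Particular solution: y = 2 + 2e^(-2x)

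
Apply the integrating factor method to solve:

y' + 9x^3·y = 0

Using integrating factor method:

General solution: y = Ce^(-9x^4/4)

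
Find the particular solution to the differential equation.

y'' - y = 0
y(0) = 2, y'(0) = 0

General solution: y = C₁e^x + C₂e^(-x)
Applying ICs: C₁ = 1, C₂ = 1
Particular solution: y = e^x + e^(-x)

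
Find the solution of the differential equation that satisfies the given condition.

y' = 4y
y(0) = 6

General solution: y = Ce^(4x)
Applying IC y(0) = 6:
Particular solution: y = 6e^(4x)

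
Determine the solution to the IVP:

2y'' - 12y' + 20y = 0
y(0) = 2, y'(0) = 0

General solution: y = e^(3x)(C₁cos(x) + C₂sin(x))
Complex roots r = 3 ± i
Applying ICs: C₁ = 2, C₂ = -6
Particular solution: y = e^(3x)(2cos(x) - 6sin(x))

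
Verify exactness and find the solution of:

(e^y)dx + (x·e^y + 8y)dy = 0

Verify exactness: ∂M/∂y = ∂N/∂x ✓
Find F(x,y) such that ∂F/∂x = M, ∂F/∂y = N
Solution: x·e^y + 4y² = C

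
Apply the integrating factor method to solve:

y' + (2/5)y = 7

Using integrating factor method:

General solution: y = 35/2 + Ce^(-2x/5)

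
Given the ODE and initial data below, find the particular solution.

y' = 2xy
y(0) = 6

General solution: y = Ce^(x²)
Applying IC y(0) = 6:
Particular solution: y = 6e^(x²)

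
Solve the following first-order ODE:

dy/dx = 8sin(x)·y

Separating variables and integrating:
ln|y| = -8cos(x) + C

General solution: y = Ce^(-8cos(x))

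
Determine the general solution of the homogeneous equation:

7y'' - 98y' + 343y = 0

Characteristic equation: 7r² - 98r + 343 = 0
Divide by 7: r² - 14r + 49 = 0
Factored: (r - 7)² = 0
Repeated root: r = 7
General solution: y = (C₁ + C₂x)e^(7x)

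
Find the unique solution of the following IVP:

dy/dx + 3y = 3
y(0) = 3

General solution: y = 1 + Ce^(-3x)
Applying y(0) = 3: C = 3 - 1 = 2
Particular solution: y = 1 + 2e^(-3x)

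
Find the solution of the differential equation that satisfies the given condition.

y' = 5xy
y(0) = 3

General solution: y = Ce^(5x²/2)
Applying IC y(0) = 3:
Particular solution: y = 3e^(5x²/2)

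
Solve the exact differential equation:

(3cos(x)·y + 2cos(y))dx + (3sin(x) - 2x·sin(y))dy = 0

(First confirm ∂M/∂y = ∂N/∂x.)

Verify exactness: ∂M/∂y = ∂N/∂x ✓
Find F(x,y) such that ∂F/∂x = M, ∂F/∂y = N
Solution: 3sin(x)·y + 2x·cos(y) = C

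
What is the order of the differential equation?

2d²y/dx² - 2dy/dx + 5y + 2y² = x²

The order is 2 (highest derivative is of order 2).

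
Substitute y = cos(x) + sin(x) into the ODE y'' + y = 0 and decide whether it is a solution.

Verification:
y'' = -cos(x) - sin(x)
y'' + y = 0 ✓

Yes, it is a solution.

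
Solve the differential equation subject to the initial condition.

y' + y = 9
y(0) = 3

General solution: y = 9 + Ce^(-x)
Applying y(0) = 3: C = 3 - 9 = -6
Particular solution: y = 9 - 6e^(-x)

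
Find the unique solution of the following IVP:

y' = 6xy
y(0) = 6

General solution: y = Ce^(3x²)
Applying IC y(0) = 6:
Particular solution: y = 6e^(3x²)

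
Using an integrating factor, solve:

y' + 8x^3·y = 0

Using integrating factor method:

General solution: y = Ce^(-2x^4)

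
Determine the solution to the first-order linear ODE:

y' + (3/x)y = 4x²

Using integrating factor method:

General solution: y = (2/3)x^3 + Cx^(-3)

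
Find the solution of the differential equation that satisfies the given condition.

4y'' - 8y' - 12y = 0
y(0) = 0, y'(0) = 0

General solution: y = C₁e^(3x) + C₂e^(-x)
Applying ICs: C₁ = 0, C₂ = 0
Particular solution: y = 0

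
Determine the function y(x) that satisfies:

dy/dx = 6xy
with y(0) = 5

General solution: y = Ce^(3x²)
Applying IC y(0) = 5:
Particular solution: y = 5e^(3x²)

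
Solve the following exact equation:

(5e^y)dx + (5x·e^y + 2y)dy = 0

Verify exactness: ∂M/∂y = ∂N/∂x ✓
Find F(x,y) such that ∂F/∂x = M, ∂F/∂y = N
Solution: 5x·e^y + y² = C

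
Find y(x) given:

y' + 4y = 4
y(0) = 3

General solution: y = 1 + Ce^(-4x)
Applying y(0) = 3: C = 3 - 1 = 2
Particular solution: y = 1 + 2e^(-4x)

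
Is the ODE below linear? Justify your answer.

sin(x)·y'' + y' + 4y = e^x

Yes. Linear (y and its derivatives appear to the first power only, no products of y terms)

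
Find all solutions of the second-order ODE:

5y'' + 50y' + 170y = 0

Characteristic equation: 5r² + 50r + 170 = 0
Divide by 5: r² + 10r + 34 = 0
Roots: r = -5 ± 3i (complex conjugates)
General solution: y = e^(-5x)(C₁cos(3x) + C₂sin(3x))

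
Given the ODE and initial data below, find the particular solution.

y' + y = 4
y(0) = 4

General solution: y = 4 + Ce^(-x)
Applying y(0) = 4: C = 4 - 4 = 0
Particular solution: y = 4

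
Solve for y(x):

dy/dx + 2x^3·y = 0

Using integrating factor method:

General solution: y = Ce^(-x^4/2)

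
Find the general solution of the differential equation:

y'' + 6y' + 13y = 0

Characteristic equation: r² + 6r + 13 = 0
Roots: r = -3 ± 2i (complex conjugates)
General solution: y = e^(-3x)(C₁cos(2x) + C₂sin(2x))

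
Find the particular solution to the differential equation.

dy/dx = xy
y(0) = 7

General solution: y = Ce^(x²/2)
Applying IC y(0) = 7:
Particular solution: y = 7e^(x²/2)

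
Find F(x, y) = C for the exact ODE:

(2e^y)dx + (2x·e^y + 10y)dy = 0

Verify exactness: ∂M/∂y = ∂N/∂x ✓
Find F(x,y) such that ∂F/∂x = M, ∂F/∂y = N
Solution: 2x·e^y + 5y² = C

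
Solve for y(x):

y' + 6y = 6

Using integrating factor method:

General solution: y = 1 + Ce^(-6x)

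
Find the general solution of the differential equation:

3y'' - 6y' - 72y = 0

Characteristic equation: 3r² - 6r - 72 = 0
Divide by 3: r² - 2r - 24 = 0
Roots: r = 6, -4 (distinct real)
General solution: y = C₁e^(6x) + C₂e^(-4x)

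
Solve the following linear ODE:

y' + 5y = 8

Using integrating factor method:

General solution: y = 8/5 + Ce^(-5x)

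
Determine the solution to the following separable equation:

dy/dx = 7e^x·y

Separating variables and integrating:
ln|y| = 7e^x + C

General solution: y = Ce^(7e^x)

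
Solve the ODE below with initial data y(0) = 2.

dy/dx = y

General solution: y = Ce^x
Applying IC y(0) = 2:
Particular solution: y = 2e^x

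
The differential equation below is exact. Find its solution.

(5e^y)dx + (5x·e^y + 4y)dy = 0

Verify exactness: ∂M/∂y = ∂N/∂x ✓
Find F(x,y) such that ∂F/∂x = M, ∂F/∂y = N
Solution: 5x·e^y + 2y² = C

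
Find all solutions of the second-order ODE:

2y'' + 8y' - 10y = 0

Characteristic equation: 2r² + 8r - 10 = 0
Divide by 2: r² + 4r - 5 = 0
Roots: r = 1, -5 (distinct real)
General solution: y = C₁e^x + C₂e^(-5x)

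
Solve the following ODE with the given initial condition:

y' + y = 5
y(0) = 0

General solution: y = 5 + Ce^(-x)
Applying y(0) = 0: C = 0 - 5 = -5
Particular solution: y = 5 - 5e^(-x)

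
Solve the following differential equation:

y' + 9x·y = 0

Using integrating factor method:

General solution: y = Ce^(-9x^2/2)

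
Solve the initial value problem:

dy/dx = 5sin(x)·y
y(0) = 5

General solution: y = Ce^(-5cos(x))
Applying IC y(0) = 5:
Particular solution: y = 5e^(5(1-cos(x)))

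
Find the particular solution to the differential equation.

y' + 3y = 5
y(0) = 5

General solution: y = 5/3 + Ce^(-3x)
Applying y(0) = 5: C = 5 - 5/3 = 10/3
Particular solution: y = 5/3 + (10/3)e^(-3x)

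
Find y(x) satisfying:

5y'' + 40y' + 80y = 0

Characteristic equation: 5r² + 40r + 80 = 0
Divide by 5: r² + 8r + 16 = 0
Factored: (r + 4)² = 0
Repeated root: r = -4
General solution: y = (C₁ + C₂x)e^(-4x)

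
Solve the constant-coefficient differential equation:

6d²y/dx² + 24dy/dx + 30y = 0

Characteristic equation: 6r² + 24r + 30 = 0
Divide by 6: r² + 4r + 5 = 0
Roots: r = -2 ± i (complex conjugates)
General solution: y = e^(-2x)(C₁cos(x) + C₂sin(x))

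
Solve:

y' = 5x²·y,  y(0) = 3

General solution: y = Ce^(5x³/3)
Applying IC y(0) = 3:
Particular solution: y = 3e^(5x³/3)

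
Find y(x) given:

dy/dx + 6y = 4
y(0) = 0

General solution: y = 2/3 + Ce^(-6x)
Applying y(0) = 0: C = 0 - 2/3 = -2/3
Particular solution: y = 2/3 - (2/3)e^(-6x)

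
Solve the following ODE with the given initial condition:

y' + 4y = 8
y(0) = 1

General solution: y = 2 + Ce^(-4x)
Applying y(0) = 1: C = 1 - 2 = -1
Particular solution: y = 2 - e^(-4x)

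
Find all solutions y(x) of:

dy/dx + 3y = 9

Using integrating factor method:

General solution: y = 3 + Ce^(-3x)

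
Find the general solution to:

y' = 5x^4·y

Separating variables and integrating:
ln|y| = x^5 + C

General solution: y = Ce^(x^5)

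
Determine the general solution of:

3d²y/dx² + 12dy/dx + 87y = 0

Characteristic equation: 3r² + 12r + 87 = 0
Divide by 3: r² + 4r + 29 = 0
Roots: r = -2 ± 5i (complex conjugates)
General solution: y = e^(-2x)(C₁cos(5x) + C₂sin(5x))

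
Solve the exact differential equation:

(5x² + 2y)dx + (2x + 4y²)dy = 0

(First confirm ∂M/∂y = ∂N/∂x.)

Verify exactness: ∂M/∂y = ∂N/∂x ✓
Find F(x,y) such that ∂F/∂x = M, ∂F/∂y = N
Solution: 5x³/3 + 2xy + 4y³/3 = C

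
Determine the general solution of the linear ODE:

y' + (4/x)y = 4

Using integrating factor method:

General solution: y = (4/5)x + Cx^(-4)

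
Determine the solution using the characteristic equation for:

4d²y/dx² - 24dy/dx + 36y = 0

Characteristic equation: 4r² - 24r + 36 = 0
Divide by 4: r² - 6r + 9 = 0
Factored: (r - 3)² = 0
Repeated root: r = 3
General solution: y = (C₁ + C₂x)e^(3x)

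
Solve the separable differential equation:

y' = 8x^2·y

Separating variables and integrating:
ln|y| = 8x^3/3 + C

General solution: y = Ce^(8x^3/3)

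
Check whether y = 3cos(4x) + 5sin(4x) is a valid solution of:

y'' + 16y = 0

Verification:
y'' = -48cos(4x) - 80sin(4x)
y'' + 16y = 0 ✓

Yes, it is a solution.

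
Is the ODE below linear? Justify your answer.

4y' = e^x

Yes. Linear (y and its derivatives appear to the first power only, no products of y terms)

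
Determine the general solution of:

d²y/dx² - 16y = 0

Characteristic equation: r² - 16 = 0
Roots: r = 4, -4 (distinct real)
General solution: y = C₁e^(4x) + C₂e^(-4x)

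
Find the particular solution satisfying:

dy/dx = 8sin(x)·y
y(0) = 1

General solution: y = Ce^(-8cos(x))
Applying IC y(0) = 1:
Particular solution: y = e^(8(1-cos(x)))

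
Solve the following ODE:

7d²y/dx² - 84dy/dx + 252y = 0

Characteristic equation: 7r² - 84r + 252 = 0
Divide by 7: r² - 12r + 36 = 0
Factored: (r - 6)² = 0
Repeated root: r = 6
General solution: y = (C₁ + C₂x)e^(6x)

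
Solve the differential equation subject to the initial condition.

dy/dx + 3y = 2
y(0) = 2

General solution: y = 2/3 + Ce^(-3x)
Applying y(0) = 2: C = 2 - 2/3 = 4/3
Particular solution: y = 2/3 + (4/3)e^(-3x)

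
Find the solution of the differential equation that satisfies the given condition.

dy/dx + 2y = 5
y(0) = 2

General solution: y = 5/2 + Ce^(-2x)
Applying y(0) = 2: C = 2 - 5/2 = -1/2
Particular solution: y = 5/2 - (1/2)e^(-2x)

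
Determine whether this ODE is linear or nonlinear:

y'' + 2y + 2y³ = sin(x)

Nonlinear (y³ term)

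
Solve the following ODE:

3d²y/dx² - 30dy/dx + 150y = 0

Characteristic equation: 3r² - 30r + 150 = 0
Divide by 3: r² - 10r + 50 = 0
Roots: r = 5 ± 5i (complex conjugates)
General solution: y = e^(5x)(C₁cos(5x) + C₂sin(5x))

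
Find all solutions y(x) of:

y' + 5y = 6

Using integrating factor method:

General solution: y = 6/5 + Ce^(-5x)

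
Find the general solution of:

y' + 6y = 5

Using integrating factor method:

General solution: y = 5/6 + Ce^(-6x)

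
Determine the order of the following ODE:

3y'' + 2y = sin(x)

The order is 2 (highest derivative is of order 2).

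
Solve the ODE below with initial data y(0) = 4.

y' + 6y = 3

General solution: y = 1/2 + Ce^(-6x)
Applying y(0) = 4: C = 4 - 1/2 = 7/2
Particular solution: y = 1/2 + (7/2)e^(-6x)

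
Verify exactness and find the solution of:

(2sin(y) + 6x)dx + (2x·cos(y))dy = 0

Verify exactness: ∂M/∂y = ∂N/∂x ✓
Find F(x,y) such that ∂F/∂x = M, ∂F/∂y = N
Solution: 2x·sin(y) + 3x² = C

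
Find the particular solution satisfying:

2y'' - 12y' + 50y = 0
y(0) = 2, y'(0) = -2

General solution: y = e^(3x)(C₁cos(4x) + C₂sin(4x))
Complex roots r = 3 ± 4i
Applying ICs: C₁ = 2, C₂ = -2
Particular solution: y = e^(3x)(2cos(4x) - 2sin(4x))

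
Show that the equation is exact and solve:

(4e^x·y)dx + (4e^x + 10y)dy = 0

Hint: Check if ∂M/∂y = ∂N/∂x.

Verify exactness: ∂M/∂y = ∂N/∂x ✓
Find F(x,y) such that ∂F/∂x = M, ∂F/∂y = N
Solution: 4e^x·y + 5y² = C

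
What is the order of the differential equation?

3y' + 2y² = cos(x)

The order is 1 (highest derivative is of order 1).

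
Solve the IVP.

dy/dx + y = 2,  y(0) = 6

General solution: y = 2 + Ce^(-x)
Applying y(0) = 6: C = 6 - 2 = 4
Particular solution: y = 2 + 4e^(-x)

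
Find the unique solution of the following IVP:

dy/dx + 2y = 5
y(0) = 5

General solution: y = 5/2 + Ce^(-2x)
Applying y(0) = 5: C = 5 - 5/2 = 5/2
Particular solution: y = 5/2 + (5/2)e^(-2x)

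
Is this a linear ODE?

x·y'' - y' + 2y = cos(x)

Yes. Linear (y and its derivatives appear to the first power only, no products of y terms)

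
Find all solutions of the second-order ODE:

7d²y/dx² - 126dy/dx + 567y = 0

Characteristic equation: 7r² - 126r + 567 = 0
Divide by 7: r² - 18r + 81 = 0
Factored: (r - 9)² = 0
Repeated root: r = 9
General solution: y = (C₁ + C₂x)e^(9x)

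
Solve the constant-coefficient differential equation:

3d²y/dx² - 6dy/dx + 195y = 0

Characteristic equation: 3r² - 6r + 195 = 0
Divide by 3: r² - 2r + 65 = 0
Roots: r = 1 ± 8i (complex conjugates)
General solution: y = e^x(C₁cos(8x) + C₂sin(8x))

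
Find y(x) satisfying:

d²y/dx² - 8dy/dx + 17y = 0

Characteristic equation: r² - 8r + 17 = 0
Roots: r = 4 ± i (complex conjugates)
General solution: y = e^(4x)(C₁cos(x) + C₂sin(x))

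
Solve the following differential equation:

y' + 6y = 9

Using integrating factor method:

General solution: y = 3/2 + Ce^(-6x)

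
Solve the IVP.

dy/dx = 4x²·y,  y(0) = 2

General solution: y = Ce^(4x³/3)
Applying IC y(0) = 2:
Particular solution: y = 2e^(4x³/3)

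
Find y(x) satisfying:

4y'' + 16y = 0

Characteristic equation: 4r² + 16 = 0
Divide by 4: r² + 4 = 0
Roots: r = ±2i (complex conjugates)
General solution: y = C₁cos(2x) + C₂sin(2x)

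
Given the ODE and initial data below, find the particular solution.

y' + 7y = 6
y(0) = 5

General solution: y = 6/7 + Ce^(-7x)
Applying y(0) = 5: C = 5 - 6/7 = 29/7
Particular solution: y = 6/7 + (29/7)e^(-7x)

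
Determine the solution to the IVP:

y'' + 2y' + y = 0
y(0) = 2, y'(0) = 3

General solution: y = (C₁ + C₂x)e^(-x)
Repeated root r = -1
Applying ICs: C₁ = 2, C₂ = 5
Particular solution: y = (2 + 5x)e^(-x)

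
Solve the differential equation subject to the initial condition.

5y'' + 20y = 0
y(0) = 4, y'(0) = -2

General solution: y = C₁cos(2x) + C₂sin(2x)
Complex roots r = ±2i
Applying ICs: C₁ = 4, C₂ = -1
Particular solution: y = 4cos(2x) - sin(2x)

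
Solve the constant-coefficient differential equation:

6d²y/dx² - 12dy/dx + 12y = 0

Characteristic equation: 6r² - 12r + 12 = 0
Divide by 6: r² - 2r + 2 = 0
Roots: r = 1 ± i (complex conjugates)
General solution: y = e^x(C₁cos(x) + C₂sin(x))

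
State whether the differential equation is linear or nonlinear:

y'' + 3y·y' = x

Nonlinear (product y·y')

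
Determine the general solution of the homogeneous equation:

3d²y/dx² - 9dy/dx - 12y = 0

Characteristic equation: 3r² - 9r - 12 = 0
Divide by 3: r² - 3r - 4 = 0
Roots: r = 4, -1 (distinct real)
General solution: y = C₁e^(4x) + C₂e^(-x)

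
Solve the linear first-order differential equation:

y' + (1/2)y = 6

Using integrating factor method:

General solution: y = 12 + Ce^(-x/2)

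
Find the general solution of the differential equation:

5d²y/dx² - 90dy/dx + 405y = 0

Characteristic equation: 5r² - 90r + 405 = 0
Divide by 5: r² - 18r + 81 = 0
Factored: (r - 9)² = 0
Repeated root: r = 9
General solution: y = (C₁ + C₂x)e^(9x)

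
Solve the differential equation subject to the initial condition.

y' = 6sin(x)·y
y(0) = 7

General solution: y = Ce^(-6cos(x))
Applying IC y(0) = 7:
Particular solution: y = 7e^(6(1-cos(x)))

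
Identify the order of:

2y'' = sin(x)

The order is 2 (highest derivative is of order 2).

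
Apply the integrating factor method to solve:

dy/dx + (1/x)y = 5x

Using integrating factor method:

General solution: y = (5/3)x^2 + C/x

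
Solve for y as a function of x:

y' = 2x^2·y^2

Separating variables and integrating:
-1/y = 2x^3/3 + C

General solution: y^-1 = (-2/3)x^3 + C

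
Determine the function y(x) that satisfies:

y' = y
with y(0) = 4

General solution: y = Ce^x
Applying IC y(0) = 4:
Particular solution: y = 4e^x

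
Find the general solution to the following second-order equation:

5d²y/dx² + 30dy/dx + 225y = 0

Characteristic equation: 5r² + 30r + 225 = 0
Divide by 5: r² + 6r + 45 = 0
Roots: r = -3 ± 6i (complex conjugates)
General solution: y = e^(-3x)(C₁cos(6x) + C₂sin(6x))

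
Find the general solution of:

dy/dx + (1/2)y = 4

Using integrating factor method:

General solution: y = 8 + Ce^(-x/2)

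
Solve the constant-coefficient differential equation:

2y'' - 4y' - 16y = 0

Characteristic equation: 2r² - 4r - 16 = 0
Divide by 2: r² - 2r - 8 = 0
Roots: r = 4, -2 (distinct real)
General solution: y = C₁e^(4x) + C₂e^(-2x)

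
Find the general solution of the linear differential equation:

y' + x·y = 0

Using integrating factor method:

General solution: y = Ce^(-x^2/2)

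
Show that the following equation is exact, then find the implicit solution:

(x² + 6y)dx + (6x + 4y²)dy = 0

Verify exactness: ∂M/∂y = ∂N/∂x ✓
Find F(x,y) such that ∂F/∂x = M, ∂F/∂y = N
Solution: x³/3 + 6xy + 4y³/3 = C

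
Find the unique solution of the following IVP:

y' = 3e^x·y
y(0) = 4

General solution: y = Ce^(3e^x)
Applying IC y(0) = 4:
Particular solution: y = 4e^(3(e^x - 1))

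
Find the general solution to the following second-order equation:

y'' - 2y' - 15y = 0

Characteristic equation: r² - 2r - 15 = 0
Roots: r = 5, -3 (distinct real)
General solution: y = C₁e^(5x) + C₂e^(-3x)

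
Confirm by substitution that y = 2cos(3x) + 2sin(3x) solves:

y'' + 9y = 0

Verification:
y'' = -18cos(3x) - 18sin(3x)
y'' + 9y = 0 ✓

Yes, it is a solution.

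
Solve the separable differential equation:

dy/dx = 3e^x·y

Separating variables and integrating:
ln|y| = 3e^x + C

General solution: y = Ce^(3e^x)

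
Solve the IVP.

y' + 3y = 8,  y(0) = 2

General solution: y = 8/3 + Ce^(-3x)
Applying y(0) = 2: C = 2 - 8/3 = -2/3
Particular solution: y = 8/3 - (2/3)e^(-3x)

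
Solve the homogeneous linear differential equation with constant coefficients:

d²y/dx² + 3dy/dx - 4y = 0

Characteristic equation: r² + 3r - 4 = 0
Roots: r = 1, -4 (distinct real)
General solution: y = C₁e^x + C₂e^(-4x)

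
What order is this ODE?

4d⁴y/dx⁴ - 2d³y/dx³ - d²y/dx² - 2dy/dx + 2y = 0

The order is 4 (highest derivative is of order 4).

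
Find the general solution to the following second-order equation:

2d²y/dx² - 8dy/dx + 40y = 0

Characteristic equation: 2r² - 8r + 40 = 0
Divide by 2: r² - 4r + 20 = 0
Roots: r = 2 ± 4i (complex conjugates)
General solution: y = e^(2x)(C₁cos(4x) + C₂sin(4x))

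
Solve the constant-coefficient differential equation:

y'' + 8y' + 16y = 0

Characteristic equation: r² + 8r + 16 = 0
Factored: (r + 4)² = 0
Repeated root: r = -4
General solution: y = (C₁ + C₂x)e^(-4x)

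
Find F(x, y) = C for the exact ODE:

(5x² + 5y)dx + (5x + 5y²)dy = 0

Verify exactness: ∂M/∂y = ∂N/∂x ✓
Find F(x,y) such that ∂F/∂x = M, ∂F/∂y = N
Solution: 5x³/3 + 5xy + 5y³/3 = C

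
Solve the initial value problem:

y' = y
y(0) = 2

General solution: y = Ce^x
Applying IC y(0) = 2:
Particular solution: y = 2e^x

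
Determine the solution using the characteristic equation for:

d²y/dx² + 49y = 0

Characteristic equation: r² + 49 = 0
Roots: r = ±7i (complex conjugates)
General solution: y = C₁cos(7x) + C₂sin(7x)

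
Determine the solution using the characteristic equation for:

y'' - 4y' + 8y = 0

Characteristic equation: r² - 4r + 8 = 0
Roots: r = 2 ± 2i (complex conjugates)
General solution: y = e^(2x)(C₁cos(2x) + C₂sin(2x))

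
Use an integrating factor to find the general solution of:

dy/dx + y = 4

Using integrating factor method:

General solution: y = 4 + Ce^(-x)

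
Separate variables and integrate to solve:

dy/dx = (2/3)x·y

Separating variables and integrating:
ln|y| = x^2/3 + C

General solution: y = Ce^(x^2/3)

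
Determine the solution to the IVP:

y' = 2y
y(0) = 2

General solution: y = Ce^(2x)
Applying IC y(0) = 2:
Particular solution: y = 2e^(2x)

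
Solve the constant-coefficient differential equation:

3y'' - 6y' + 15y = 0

Characteristic equation: 3r² - 6r + 15 = 0
Divide by 3: r² - 2r + 5 = 0
Roots: r = 1 ± 2i (complex conjugates)
General solution: y = e^x(C₁cos(2x) + C₂sin(2x))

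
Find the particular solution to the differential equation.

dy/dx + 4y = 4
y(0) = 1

General solution: y = 1 + Ce^(-4x)
Applying y(0) = 1: C = 1 - 1 = 0
Particular solution: y = 1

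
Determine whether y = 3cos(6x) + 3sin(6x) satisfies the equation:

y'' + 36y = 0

Verification:
y'' = -108cos(6x) - 108sin(6x)
y'' + 36y = 0 ✓

Yes, it is a solution.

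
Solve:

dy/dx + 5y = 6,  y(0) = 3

General solution: y = 6/5 + Ce^(-5x)
Applying y(0) = 3: C = 3 - 6/5 = 9/5
Particular solution: y = 6/5 + (9/5)e^(-5x)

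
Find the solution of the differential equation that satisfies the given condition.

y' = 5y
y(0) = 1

General solution: y = Ce^(5x)
Applying IC y(0) = 1:
Particular solution: y = e^(5x)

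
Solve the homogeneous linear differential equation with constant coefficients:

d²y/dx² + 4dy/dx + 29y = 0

Characteristic equation: r² + 4r + 29 = 0
Roots: r = -2 ± 5i (complex conjugates)
General solution: y = e^(-2x)(C₁cos(5x) + C₂sin(5x))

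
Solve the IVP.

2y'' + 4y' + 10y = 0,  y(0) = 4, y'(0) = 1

General solution: y = e^(-x)(C₁cos(2x) + C₂sin(2x))
Complex roots r = -1 ± 2i
Applying ICs: C₁ = 4, C₂ = 5/2
Particular solution: y = e^(-x)(4cos(2x) + (5/2)sin(2x))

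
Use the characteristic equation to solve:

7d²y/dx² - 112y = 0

Characteristic equation: 7r² - 112 = 0
Divide by 7: r² - 16 = 0
Roots: r = 4, -4 (distinct real)
General solution: y = C₁e^(4x) + C₂e^(-4x)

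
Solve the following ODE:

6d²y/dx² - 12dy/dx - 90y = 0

Characteristic equation: 6r² - 12r - 90 = 0
Divide by 6: r² - 2r - 15 = 0
Roots: r = 5, -3 (distinct real)
General solution: y = C₁e^(5x) + C₂e^(-3x)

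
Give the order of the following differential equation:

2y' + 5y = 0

The order is 1 (highest derivative is of order 1).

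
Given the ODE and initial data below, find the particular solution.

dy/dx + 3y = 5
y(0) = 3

General solution: y = 5/3 + Ce^(-3x)
Applying y(0) = 3: C = 3 - 5/3 = 4/3
Particular solution: y = 5/3 + (4/3)e^(-3x)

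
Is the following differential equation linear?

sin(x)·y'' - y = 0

Yes. Linear (y and its derivatives appear to the first power only, no products of y terms)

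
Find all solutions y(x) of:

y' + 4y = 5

Using integrating factor method:

General solution: y = 5/4 + Ce^(-4x)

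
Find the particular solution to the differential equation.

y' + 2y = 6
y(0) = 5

General solution: y = 3 + Ce^(-2x)
Applying y(0) = 5: C = 5 - 3 = 2
Particular solution: y = 3 + 2e^(-2x)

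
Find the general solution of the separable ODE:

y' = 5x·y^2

Separating variables and integrating:
-1/y = 5x^2/2 + C

General solution: y^-1 = (-5/2)x^2 + C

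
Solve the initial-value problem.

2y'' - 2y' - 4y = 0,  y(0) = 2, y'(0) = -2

General solution: y = C₁e^(2x) + C₂e^(-x)
Applying ICs: C₁ = 0, C₂ = 2
Particular solution: y = 2e^(-x)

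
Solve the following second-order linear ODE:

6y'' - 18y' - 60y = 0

Characteristic equation: 6r² - 18r - 60 = 0
Divide by 6: r² - 3r - 10 = 0
Roots: r = 5, -2 (distinct real)
General solution: y = C₁e^(5x) + C₂e^(-2x)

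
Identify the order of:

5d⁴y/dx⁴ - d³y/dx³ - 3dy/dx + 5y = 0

The order is 4 (highest derivative is of order 4).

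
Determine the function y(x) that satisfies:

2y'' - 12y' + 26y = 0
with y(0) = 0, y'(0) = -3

General solution: y = e^(3x)(C₁cos(2x) + C₂sin(2x))
Complex roots r = 3 ± 2i
Applying ICs: C₁ = 0, C₂ = -3/2
Particular solution: y = e^(3x)(-(3/2)sin(2x))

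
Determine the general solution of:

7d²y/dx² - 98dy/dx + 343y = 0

Characteristic equation: 7r² - 98r + 343 = 0
Divide by 7: r² - 14r + 49 = 0
Factored: (r - 7)² = 0
Repeated root: r = 7
General solution: y = (C₁ + C₂x)e^(7x)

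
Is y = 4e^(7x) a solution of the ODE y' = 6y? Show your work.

Verification:
y = 4e^(7x)
y' = 28e^(7x)
But 6y = 24e^(7x)
y' ≠ 6y — the derivative does not match

No, it is not a solution.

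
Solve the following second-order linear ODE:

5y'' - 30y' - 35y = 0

Characteristic equation: 5r² - 30r - 35 = 0
Divide by 5: r² - 6r - 7 = 0
Roots: r = 7, -1 (distinct real)
General solution: y = C₁e^(7x) + C₂e^(-x)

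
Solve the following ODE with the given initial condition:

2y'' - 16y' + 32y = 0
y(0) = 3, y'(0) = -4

General solution: y = (C₁ + C₂x)e^(4x)
Repeated root r = 4
Applying ICs: C₁ = 3, C₂ = -16
Particular solution: y = (3 - 16x)e^(4x)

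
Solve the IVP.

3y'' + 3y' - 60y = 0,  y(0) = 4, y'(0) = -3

General solution: y = C₁e^(4x) + C₂e^(-5x)
Applying ICs: C₁ = 17/9, C₂ = 19/9
Particular solution: y = (17/9)e^(4x) + (19/9)e^(-5x)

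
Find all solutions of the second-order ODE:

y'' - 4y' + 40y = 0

Characteristic equation: r² - 4r + 40 = 0
Roots: r = 2 ± 6i (complex conjugates)
General solution: y = e^(2x)(C₁cos(6x) + C₂sin(6x))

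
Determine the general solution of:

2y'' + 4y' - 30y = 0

Characteristic equation: 2r² + 4r - 30 = 0
Divide by 2: r² + 2r - 15 = 0
Roots: r = 3, -5 (distinct real)
General solution: y = C₁e^(3x) + C₂e^(-5x)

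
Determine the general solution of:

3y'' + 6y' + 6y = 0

Characteristic equation: 3r² + 6r + 6 = 0
Divide by 3: r² + 2r + 2 = 0
Roots: r = -1 ± i (complex conjugates)
General solution: y = e^(-x)(C₁cos(x) + C₂sin(x))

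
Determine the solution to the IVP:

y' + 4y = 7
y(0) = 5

General solution: y = 7/4 + Ce^(-4x)
Applying y(0) = 5: C = 5 - 7/4 = 13/4
Particular solution: y = 7/4 + (13/4)e^(-4x)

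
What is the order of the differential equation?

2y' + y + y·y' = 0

The order is 1 (highest derivative is of order 1).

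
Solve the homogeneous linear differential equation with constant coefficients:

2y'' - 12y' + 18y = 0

Characteristic equation: 2r² - 12r + 18 = 0
Divide by 2: r² - 6r + 9 = 0
Factored: (r - 3)² = 0
Repeated root: r = 3
General solution: y = (C₁ + C₂x)e^(3x)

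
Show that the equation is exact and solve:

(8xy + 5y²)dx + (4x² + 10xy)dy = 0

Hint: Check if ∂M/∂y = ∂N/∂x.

Verify exactness: ∂M/∂y = ∂N/∂x ✓
Find F(x,y) such that ∂F/∂x = M, ∂F/∂y = N
Solution: 4x²y + 5xy² = C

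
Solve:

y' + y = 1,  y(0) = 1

General solution: y = 1 + Ce^(-x)
Applying y(0) = 1: C = 1 - 1 = 0
Particular solution: y = 1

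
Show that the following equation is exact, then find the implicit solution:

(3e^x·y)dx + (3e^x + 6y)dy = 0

Verify exactness: ∂M/∂y = ∂N/∂x ✓
Find F(x,y) such that ∂F/∂x = M, ∂F/∂y = N
Solution: 3e^x·y + 3y² = C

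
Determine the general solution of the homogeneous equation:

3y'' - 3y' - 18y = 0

Characteristic equation: 3r² - 3r - 18 = 0
Divide by 3: r² - r - 6 = 0
Roots: r = 3, -2 (distinct real)
General solution: y = C₁e^(3x) + C₂e^(-2x)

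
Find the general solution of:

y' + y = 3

Using integrating factor method:

General solution: y = 3 + Ce^(-x)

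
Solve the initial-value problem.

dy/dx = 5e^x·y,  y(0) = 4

General solution: y = Ce^(5e^x)
Applying IC y(0) = 4:
Particular solution: y = 4e^(5(e^x - 1))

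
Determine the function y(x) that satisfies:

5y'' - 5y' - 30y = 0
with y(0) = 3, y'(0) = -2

General solution: y = C₁e^(3x) + C₂e^(-2x)
Applying ICs: C₁ = 4/5, C₂ = 11/5
Particular solution: y = (4/5)e^(3x) + (11/5)e^(-2x)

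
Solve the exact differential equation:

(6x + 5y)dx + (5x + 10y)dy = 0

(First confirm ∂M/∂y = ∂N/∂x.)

Verify exactness: ∂M/∂y = ∂N/∂x ✓
Find F(x,y) such that ∂F/∂x = M, ∂F/∂y = N
Solution: 3x² + 5xy + 5y² = C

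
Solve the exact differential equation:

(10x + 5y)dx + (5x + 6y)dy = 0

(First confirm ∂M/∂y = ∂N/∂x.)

Verify exactness: ∂M/∂y = ∂N/∂x ✓
Find F(x,y) such that ∂F/∂x = M, ∂F/∂y = N
Solution: 5x² + 5xy + 3y² = C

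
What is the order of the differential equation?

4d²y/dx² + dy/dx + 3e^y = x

The order is 2 (highest derivative is of order 2).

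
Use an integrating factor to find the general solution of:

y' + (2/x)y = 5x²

Using integrating factor method:

General solution: y = x^3 + Cx^(-2)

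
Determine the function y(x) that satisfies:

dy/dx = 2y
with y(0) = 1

General solution: y = Ce^(2x)
Applying IC y(0) = 1:
Particular solution: y = e^(2x)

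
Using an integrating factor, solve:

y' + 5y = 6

Using integrating factor method:

General solution: y = 6/5 + Ce^(-5x)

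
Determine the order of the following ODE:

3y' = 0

The order is 1 (highest derivative is of order 1).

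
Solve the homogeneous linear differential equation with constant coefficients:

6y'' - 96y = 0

Characteristic equation: 6r² - 96 = 0
Divide by 6: r² - 16 = 0
Roots: r = 4, -4 (distinct real)
General solution: y = C₁e^(4x) + C₂e^(-4x)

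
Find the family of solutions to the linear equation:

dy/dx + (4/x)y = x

Using integrating factor method:

General solution: y = (1/6)x^2 + Cx^(-4)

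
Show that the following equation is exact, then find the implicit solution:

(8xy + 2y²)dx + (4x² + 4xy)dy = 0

Verify exactness: ∂M/∂y = ∂N/∂x ✓
Find F(x,y) such that ∂F/∂x = M, ∂F/∂y = N
Solution: 4x²y + 2xy² = C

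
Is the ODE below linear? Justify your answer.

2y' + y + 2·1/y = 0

No. Nonlinear (1/y term)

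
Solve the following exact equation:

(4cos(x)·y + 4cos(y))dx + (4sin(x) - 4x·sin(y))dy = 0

Verify exactness: ∂M/∂y = ∂N/∂x ✓
Find F(x,y) such that ∂F/∂x = M, ∂F/∂y = N
Solution: 4sin(x)·y + 4x·cos(y) = C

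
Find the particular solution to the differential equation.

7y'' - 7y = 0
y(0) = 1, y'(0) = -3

General solution: y = C₁e^x + C₂e^(-x)
Applying ICs: C₁ = -1, C₂ = 2
Particular solution: y = -e^x + 2e^(-x)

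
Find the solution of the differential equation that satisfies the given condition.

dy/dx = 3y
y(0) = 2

General solution: y = Ce^(3x)
Applying IC y(0) = 2:
Particular solution: y = 2e^(3x)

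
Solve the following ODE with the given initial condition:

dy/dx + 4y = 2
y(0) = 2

General solution: y = 1/2 + Ce^(-4x)
Applying y(0) = 2: C = 2 - 1/2 = 3/2
Particular solution: y = 1/2 + (3/2)e^(-4x)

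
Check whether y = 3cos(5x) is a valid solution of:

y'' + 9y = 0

Verification:
y'' = -75cos(5x)
y'' + 9y ≠ 0 (frequency mismatch: got 25 instead of 9)

No, it is not a solution.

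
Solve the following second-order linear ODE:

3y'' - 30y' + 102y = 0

Characteristic equation: 3r² - 30r + 102 = 0
Divide by 3: r² - 10r + 34 = 0
Roots: r = 5 ± 3i (complex conjugates)
General solution: y = e^(5x)(C₁cos(3x) + C₂sin(3x))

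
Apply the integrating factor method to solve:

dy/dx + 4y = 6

Using integrating factor method:

General solution: y = 3/2 + Ce^(-4x)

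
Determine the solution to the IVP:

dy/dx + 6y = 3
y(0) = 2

General solution: y = 1/2 + Ce^(-6x)
Applying y(0) = 2: C = 2 - 1/2 = 3/2
Particular solution: y = 1/2 + (3/2)e^(-6x)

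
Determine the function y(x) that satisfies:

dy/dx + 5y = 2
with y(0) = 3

General solution: y = 2/5 + Ce^(-5x)
Applying y(0) = 3: C = 3 - 2/5 = 13/5
Particular solution: y = 2/5 + (13/5)e^(-5x)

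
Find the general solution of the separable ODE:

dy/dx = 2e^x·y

Separating variables and integrating:
ln|y| = 2e^x + C

General solution: y = Ce^(2e^x)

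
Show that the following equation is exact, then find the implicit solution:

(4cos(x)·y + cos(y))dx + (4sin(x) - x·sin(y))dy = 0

Verify exactness: ∂M/∂y = ∂N/∂x ✓
Find F(x,y) such that ∂F/∂x = M, ∂F/∂y = N
Solution: 4sin(x)·y + x·cos(y) = C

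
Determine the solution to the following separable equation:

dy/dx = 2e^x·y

Separating variables and integrating:
ln|y| = 2e^x + C

General solution: y = Ce^(2e^x)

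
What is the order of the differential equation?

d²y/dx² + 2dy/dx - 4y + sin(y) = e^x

The order is 2 (highest derivative is of order 2).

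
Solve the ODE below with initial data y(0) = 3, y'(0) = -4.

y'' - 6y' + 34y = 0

General solution: y = e^(3x)(C₁cos(5x) + C₂sin(5x))
Complex roots r = 3 ± 5i
Applying ICs: C₁ = 3, C₂ = -13/5
Particular solution: y = e^(3x)(3cos(5x) - (13/5)sin(5x))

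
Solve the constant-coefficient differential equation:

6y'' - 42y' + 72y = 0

Characteristic equation: 6r² - 42r + 72 = 0
Divide by 6: r² - 7r + 12 = 0
Roots: r = 3, 4 (distinct real)
General solution: y = C₁e^(3x) + C₂e^(4x)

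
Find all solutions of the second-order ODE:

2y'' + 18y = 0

Characteristic equation: 2r² + 18 = 0
Divide by 2: r² + 9 = 0
Roots: r = ±3i (complex conjugates)
General solution: y = C₁cos(3x) + C₂sin(3x)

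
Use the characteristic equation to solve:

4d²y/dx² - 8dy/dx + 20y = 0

Characteristic equation: 4r² - 8r + 20 = 0
Divide by 4: r² - 2r + 5 = 0
Roots: r = 1 ± 2i (complex conjugates)
General solution: y = e^x(C₁cos(2x) + C₂sin(2x))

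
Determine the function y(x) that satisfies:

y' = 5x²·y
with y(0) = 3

General solution: y = Ce^(5x³/3)
Applying IC y(0) = 3:
Particular solution: y = 3e^(5x³/3)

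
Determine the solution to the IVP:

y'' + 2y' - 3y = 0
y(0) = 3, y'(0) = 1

General solution: y = C₁e^x + C₂e^(-3x)
Applying ICs: C₁ = 5/2, C₂ = 1/2
Particular solution: y = (5/2)e^x + (1/2)e^(-3x)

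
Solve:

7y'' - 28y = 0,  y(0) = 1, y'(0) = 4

General solution: y = C₁e^(2x) + C₂e^(-2x)
Applying ICs: C₁ = 3/2, C₂ = -1/2
Particular solution: y = (3/2)e^(2x) - (1/2)e^(-2x)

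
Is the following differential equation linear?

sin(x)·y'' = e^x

Yes. Linear (y and its derivatives appear to the first power only, no products of y terms)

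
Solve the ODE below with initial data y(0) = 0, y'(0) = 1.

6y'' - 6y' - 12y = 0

General solution: y = C₁e^(2x) + C₂e^(-x)
Applying ICs: C₁ = 1/3, C₂ = -1/3
Particular solution: y = (1/3)e^(2x) - (1/3)e^(-x)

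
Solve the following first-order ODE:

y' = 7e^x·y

Separating variables and integrating:
ln|y| = 7e^x + C

General solution: y = Ce^(7e^x)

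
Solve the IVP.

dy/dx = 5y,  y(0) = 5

General solution: y = Ce^(5x)
Applying IC y(0) = 5:
Particular solution: y = 5e^(5x)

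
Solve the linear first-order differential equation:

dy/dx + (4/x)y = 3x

Using integrating factor method:

General solution: y = (1/2)x^2 + Cx^(-4)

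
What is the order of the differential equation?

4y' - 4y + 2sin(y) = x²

The order is 1 (highest derivative is of order 1).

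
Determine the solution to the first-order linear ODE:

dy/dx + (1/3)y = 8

Using integrating factor method:

General solution: y = 24 + Ce^(-x/3)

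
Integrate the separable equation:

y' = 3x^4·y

Separating variables and integrating:
ln|y| = 3x^5/5 + C

General solution: y = Ce^(3x^5/5)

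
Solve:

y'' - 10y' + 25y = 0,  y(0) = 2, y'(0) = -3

General solution: y = (C₁ + C₂x)e^(5x)
Repeated root r = 5
Applying ICs: C₁ = 2, C₂ = -13
Particular solution: y = (2 - 13x)e^(5x)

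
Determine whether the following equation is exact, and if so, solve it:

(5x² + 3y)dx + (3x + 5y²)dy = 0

Verify exactness: ∂M/∂y = ∂N/∂x ✓
Find F(x,y) such that ∂F/∂x = M, ∂F/∂y = N
Solution: 5x³/3 + 3xy + 5y³/3 = C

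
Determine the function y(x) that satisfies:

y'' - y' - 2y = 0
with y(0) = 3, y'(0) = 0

General solution: y = C₁e^(2x) + C₂e^(-x)
Applying ICs: C₁ = 1, C₂ = 2
Particular solution: y = e^(2x) + 2e^(-x)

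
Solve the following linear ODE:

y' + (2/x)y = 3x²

Using integrating factor method:

General solution: y = (3/5)x^3 + Cx^(-2)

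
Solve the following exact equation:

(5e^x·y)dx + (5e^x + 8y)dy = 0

Verify exactness: ∂M/∂y = ∂N/∂x ✓
Find F(x,y) such that ∂F/∂x = M, ∂F/∂y = N
Solution: 5e^x·y + 4y² = C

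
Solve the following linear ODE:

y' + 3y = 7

Using integrating factor method:

General solution: y = 7/3 + Ce^(-3x)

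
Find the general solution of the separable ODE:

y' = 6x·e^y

Separating variables and integrating:
-e^(-y) = 3x² + C

General solution: y = -ln(C - 3x²)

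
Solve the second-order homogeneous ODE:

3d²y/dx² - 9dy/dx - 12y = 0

Characteristic equation: 3r² - 9r - 12 = 0
Divide by 3: r² - 3r - 4 = 0
Roots: r = 4, -1 (distinct real)
General solution: y = C₁e^(4x) + C₂e^(-x)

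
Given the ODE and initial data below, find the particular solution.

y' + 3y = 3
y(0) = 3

General solution: y = 1 + Ce^(-3x)
Applying y(0) = 3: C = 3 - 1 = 2
Particular solution: y = 1 + 2e^(-3x)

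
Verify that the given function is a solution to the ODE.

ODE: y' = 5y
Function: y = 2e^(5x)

Verification:
y = 2e^(5x)
y' = 10e^(5x)
5y = 10e^(5x)
y' = 5y ✓

Yes, it is a solution.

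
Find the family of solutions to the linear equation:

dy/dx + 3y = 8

Using integrating factor method:

General solution: y = 8/3 + Ce^(-3x)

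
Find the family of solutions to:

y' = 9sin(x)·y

Separating variables and integrating:
ln|y| = -9cos(x) + C

General solution: y = Ce^(-9cos(x))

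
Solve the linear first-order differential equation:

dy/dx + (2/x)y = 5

Using integrating factor method:

General solution: y = (5/3)x + Cx^(-2)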